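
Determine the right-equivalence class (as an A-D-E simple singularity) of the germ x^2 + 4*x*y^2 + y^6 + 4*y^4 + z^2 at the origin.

A_{5}

The Hessian of f at 0 has rank 2. Corank 1: A-series; mu = 5 gives A_5.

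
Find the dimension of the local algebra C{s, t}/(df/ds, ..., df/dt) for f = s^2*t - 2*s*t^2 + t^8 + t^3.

The Hessian of f at 0 has rank 0. Corank 2; j^3 = t*(s - t)^2 has shape L^2 M (L != M), so D-series; mu = 9 gives D_9.

9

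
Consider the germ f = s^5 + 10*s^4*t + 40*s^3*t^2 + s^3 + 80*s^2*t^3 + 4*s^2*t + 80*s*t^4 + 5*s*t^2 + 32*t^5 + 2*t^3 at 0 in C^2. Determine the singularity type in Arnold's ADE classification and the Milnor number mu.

Type D_{6}, Milnor number mu = 6.

The Hessian of f at 0 is [[0, 0], [0, 0]] with rank 0, so corank 2. A Groebner basis of the Jacobian ideal J(f) in C{s,t} is {-s*t/5 + t^4 - t^2/5, s*t^2 + t^3, s^2 + 3*s*t + 2*t^2}; counting standard monomials gives mu = 6. Corank 2; j^3 = (s + t)^2*(s + 2*t) has shape L^2 M (L != M), so D-series; mu = 6 gives D_6.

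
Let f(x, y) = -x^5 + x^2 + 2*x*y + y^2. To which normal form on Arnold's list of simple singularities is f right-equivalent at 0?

The Hessian of f at 0 has rank 1. Corank 1: A-series; mu = 4 gives A_4.

A_4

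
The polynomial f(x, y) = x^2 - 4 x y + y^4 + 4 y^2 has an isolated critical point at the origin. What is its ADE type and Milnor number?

Type A_{3}, Milnor number mu = 3.

The Hessian of f at 0 is [[2, -4], [-4, 8]] with rank 1, so corank 1. A Groebner basis of the Jacobian ideal J(f) in C{x,y} is {y^3, x - 2*y}; counting standard monomials gives mu = 3. Corank 1: A-series; mu = 3 gives A_3.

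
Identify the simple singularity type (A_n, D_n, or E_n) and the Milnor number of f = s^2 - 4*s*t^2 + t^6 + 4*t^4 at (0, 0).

The Hessian of f at 0 has rank 1. Corank 1: A-series; mu = 5 gives A_5.

Type A_5, Milnor number mu = 5.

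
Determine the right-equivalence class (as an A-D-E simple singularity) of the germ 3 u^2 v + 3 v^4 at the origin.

D_{5}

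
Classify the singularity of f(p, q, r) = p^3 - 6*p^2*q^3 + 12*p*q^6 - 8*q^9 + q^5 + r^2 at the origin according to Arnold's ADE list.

The Hessian of f at 0 has rank 1. Corank 2; j^3 = p^3 is a perfect cube, so E-series; the 5-jet and mu = 8 give E_8.

E_{8}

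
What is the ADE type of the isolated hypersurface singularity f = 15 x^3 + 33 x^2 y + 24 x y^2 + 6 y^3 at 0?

The Hessian of f at 0 has rank 0. Corank 2; j^3 = 3*(x + y)*(5*x^2 + 6*x*y + 2*y^2) splits into three distinct lines over C (the quadratic factor has nonzero discriminant), so D_4.

D_4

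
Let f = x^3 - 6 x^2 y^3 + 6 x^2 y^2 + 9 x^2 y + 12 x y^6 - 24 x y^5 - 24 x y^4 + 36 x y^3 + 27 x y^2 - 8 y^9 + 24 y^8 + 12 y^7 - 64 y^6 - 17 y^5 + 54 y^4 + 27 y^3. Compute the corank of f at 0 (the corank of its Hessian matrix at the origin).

The Hessian at 0 is [[0, 0], [0, 0]] of rank 0; hence corank 2.

2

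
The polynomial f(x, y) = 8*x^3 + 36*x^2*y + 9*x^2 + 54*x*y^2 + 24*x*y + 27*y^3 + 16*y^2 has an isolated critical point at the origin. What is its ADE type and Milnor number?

The Hessian of f at 0 is [[18, 24], [24, 32]] with rank 1, so corank 1. A Groebner basis of the Jacobian ideal J(f) in C{x,y} is {y^2, x + 4*y/3}; counting standard monomials gives mu = 2. Corank 1: A-series; mu = 2 gives A_2.

Type A2, Milnor number mu = 2.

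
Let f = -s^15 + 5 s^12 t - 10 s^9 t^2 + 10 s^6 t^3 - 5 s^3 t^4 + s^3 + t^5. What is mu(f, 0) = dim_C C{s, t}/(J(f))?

The Hessian of f at 0 is [[0, 0], [0, 0]] with rank 0, so corank 2. A Groebner basis of the Jacobian ideal J(f) in C{s,t} is {t^4, s^2}; counting standard monomials gives mu = 8. Corank 2; j^3 = s^3 is a perfect cube, so E-series; the 5-jet and mu = 8 give E_8.

8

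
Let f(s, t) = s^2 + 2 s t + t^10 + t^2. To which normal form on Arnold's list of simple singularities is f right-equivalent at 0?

A_{9}

The Hessian of f at 0 has rank 1. Corank 1: A-series; mu = 9 gives A_9.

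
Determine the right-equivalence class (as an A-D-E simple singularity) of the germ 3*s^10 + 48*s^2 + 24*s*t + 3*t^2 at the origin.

The Hessian of f at 0 has rank 1. Corank 1: A-series; mu = 9 gives A_9.

A9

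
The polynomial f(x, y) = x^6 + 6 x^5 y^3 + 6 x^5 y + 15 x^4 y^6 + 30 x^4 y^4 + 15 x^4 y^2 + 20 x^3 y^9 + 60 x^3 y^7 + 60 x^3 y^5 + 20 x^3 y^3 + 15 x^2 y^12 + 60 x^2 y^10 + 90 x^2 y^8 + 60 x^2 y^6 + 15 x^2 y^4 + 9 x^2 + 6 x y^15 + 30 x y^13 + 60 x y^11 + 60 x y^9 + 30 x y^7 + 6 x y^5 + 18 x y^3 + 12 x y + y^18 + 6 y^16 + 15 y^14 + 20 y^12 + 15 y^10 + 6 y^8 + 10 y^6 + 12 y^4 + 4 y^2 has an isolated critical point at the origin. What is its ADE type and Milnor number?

Type A_5, Milnor number mu = 5.

The Hessian of f at 0 is [[18, 12], [12, 8]] with rank 1, so corank 1. A Groebner basis of the Jacobian ideal J(f) in C{x,y} is {x*y^2 - 2*x/3 - 4*y/9, x + y^3 + 2*y/3, x^2 + 4*x*y/3 + 4*y^2/9}; counting standard monomials gives mu = 5. Corank 1: A-series; mu = 5 gives A_5.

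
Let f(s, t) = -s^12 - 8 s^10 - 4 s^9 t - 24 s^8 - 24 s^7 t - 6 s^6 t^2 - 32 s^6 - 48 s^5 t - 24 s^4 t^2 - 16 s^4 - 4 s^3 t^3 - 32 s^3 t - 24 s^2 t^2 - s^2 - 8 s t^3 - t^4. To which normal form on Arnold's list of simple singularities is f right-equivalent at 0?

A_{3}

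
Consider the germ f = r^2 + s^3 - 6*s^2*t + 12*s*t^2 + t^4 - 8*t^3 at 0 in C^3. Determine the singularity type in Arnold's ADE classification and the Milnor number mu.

Type E6, Milnor number mu = 6.

The Hessian of f at 0 has rank 1. Corank 2; j^3 = (s - 2*t)^3 is a perfect cube, so E-series; the 4-jet and mu = 6 give E_6.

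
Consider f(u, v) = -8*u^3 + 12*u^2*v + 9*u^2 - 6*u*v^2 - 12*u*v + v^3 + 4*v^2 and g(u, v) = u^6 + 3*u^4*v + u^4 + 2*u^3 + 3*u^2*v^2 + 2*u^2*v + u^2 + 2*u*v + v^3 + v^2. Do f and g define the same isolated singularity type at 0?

The Hessian of f at 0 is [[18, -12], [-12, 8]] with rank 1, so corank 1. A Groebner basis of the Jacobian ideal J(f) in C{u,v} is {v^2, u - 2*v/3}; counting standard monomials gives mu = 2. Corank 1: A-series; mu = 2 gives A_2. The Hessian of g at 0 is [[2, 2], [2, 2]] with rank 1, so corank 1. A Groebner basis of the Jacobian ideal J(g) in C{u,v} is {v^2, u + v}; counting standard monomials gives mu = 2. Corank 1: A-series; mu = 2 gives A_2. Both have type A_2, hence right-equivalent.

Yes.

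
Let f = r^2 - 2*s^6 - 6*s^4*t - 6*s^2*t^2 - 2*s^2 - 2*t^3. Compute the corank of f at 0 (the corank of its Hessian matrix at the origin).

1

The Hessian at 0 is [[-4, 0, 0], [0, 0, 0], [0, 0, 2]] of rank 2; hence corank 1.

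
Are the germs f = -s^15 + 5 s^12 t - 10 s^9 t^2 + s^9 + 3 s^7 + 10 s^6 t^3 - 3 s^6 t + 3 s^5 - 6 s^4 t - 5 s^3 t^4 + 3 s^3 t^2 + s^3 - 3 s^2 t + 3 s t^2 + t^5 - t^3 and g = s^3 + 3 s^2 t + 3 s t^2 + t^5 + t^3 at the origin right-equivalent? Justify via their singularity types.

The Hessian of f at 0 has rank 0. Corank 2; j^3 = (s - t)^3 is a perfect cube, so E-series; the 5-jet and mu = 8 give E_8. The Hessian of g at 0 has rank 0. Corank 2; j^3 = (s + t)^3 is a perfect cube, so E-series; the 5-jet and mu = 8 give E_8. Both have type E_8, hence right-equivalent.

Yes.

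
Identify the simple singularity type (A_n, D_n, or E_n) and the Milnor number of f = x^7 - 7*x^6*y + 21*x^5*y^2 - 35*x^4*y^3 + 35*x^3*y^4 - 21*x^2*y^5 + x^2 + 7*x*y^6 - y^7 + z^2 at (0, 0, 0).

The Hessian of f at 0 has rank 2. Corank 1: A-series; mu = 6 gives A_6.

Type A_6, Milnor number mu = 6.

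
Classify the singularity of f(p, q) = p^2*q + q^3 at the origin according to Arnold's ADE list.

The Hessian of f at 0 has rank 0. Corank 2; j^3 = q*(p^2 + q^2) splits into three distinct lines over C (the quadratic factor has nonzero discriminant), so D_4.

D_4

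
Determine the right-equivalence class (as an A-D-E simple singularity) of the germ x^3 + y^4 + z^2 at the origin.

E_6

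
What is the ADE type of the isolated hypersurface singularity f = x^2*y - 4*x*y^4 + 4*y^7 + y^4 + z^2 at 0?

The Hessian of f at 0 is [[0, 0, 0], [0, 0, 0], [0, 0, 2]] with rank 1, so corank 2. A Groebner basis of the Jacobian ideal J(f) in C{x,y,z} is {x^3, x^2/4 + y^3, x*y, z}; counting standard monomials gives mu = 5. Corank 2; j^3 = x^2*y has shape L^2 M (L != M), so D-series; mu = 5 gives D_5.

D_{5}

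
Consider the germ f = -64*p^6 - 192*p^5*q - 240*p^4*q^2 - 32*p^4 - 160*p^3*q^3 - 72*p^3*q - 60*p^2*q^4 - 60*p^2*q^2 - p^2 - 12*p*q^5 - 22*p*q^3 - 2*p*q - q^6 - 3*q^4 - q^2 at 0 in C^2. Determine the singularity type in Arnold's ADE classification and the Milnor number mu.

Type A_{3}, Milnor number mu = 3.

The Hessian of f at 0 is [[-2, -2], [-2, -2]] with rank 1, so corank 1. A Groebner basis of the Jacobian ideal J(f) in C{p,q} is {q^3, p + q}; counting standard monomials gives mu = 3. Corank 1: A-series; mu = 3 gives A_3.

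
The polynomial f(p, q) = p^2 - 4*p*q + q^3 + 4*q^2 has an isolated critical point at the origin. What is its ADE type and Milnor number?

The Hessian of f at 0 is [[2, -4], [-4, 8]] with rank 1, so corank 1. A Groebner basis of the Jacobian ideal J(f) in C{p,q} is {q^2, p - 2*q}; counting standard monomials gives mu = 2. Corank 1: A-series; mu = 2 gives A_2.

Type A2, Milnor number mu = 2.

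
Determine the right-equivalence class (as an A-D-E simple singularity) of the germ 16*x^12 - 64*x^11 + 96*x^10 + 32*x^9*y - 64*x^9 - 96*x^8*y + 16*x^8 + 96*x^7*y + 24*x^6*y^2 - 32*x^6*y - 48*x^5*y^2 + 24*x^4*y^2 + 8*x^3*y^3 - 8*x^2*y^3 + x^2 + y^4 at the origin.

A_{3}

The Hessian of f at 0 is [[2, 0], [0, 0]] with rank 1, so corank 1. A Groebner basis of the Jacobian ideal J(f) in C{x,y} is {y^3, x}; counting standard monomials gives mu = 3. Corank 1: A-series; mu = 3 gives A_3.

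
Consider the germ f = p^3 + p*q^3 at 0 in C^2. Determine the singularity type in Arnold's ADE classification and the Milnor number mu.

Type E_{7}, Milnor number mu = 7.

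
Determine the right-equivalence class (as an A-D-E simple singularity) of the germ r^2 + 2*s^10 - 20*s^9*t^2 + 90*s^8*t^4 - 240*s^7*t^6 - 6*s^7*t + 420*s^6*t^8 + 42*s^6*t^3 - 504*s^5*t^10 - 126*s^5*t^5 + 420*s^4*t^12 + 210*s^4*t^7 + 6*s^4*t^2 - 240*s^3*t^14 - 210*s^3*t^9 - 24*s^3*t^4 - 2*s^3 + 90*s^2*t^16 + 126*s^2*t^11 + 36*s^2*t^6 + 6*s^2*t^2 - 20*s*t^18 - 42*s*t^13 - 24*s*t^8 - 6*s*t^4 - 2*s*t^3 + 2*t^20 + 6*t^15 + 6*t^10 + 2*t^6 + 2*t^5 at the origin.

E7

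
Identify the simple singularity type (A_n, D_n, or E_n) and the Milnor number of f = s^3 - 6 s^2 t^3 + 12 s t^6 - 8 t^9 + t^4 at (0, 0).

The Hessian of f at 0 is [[0, 0], [0, 0]] with rank 0, so corank 2. A Groebner basis of the Jacobian ideal J(f) in C{s,t} is {t^3, s^2}; counting standard monomials gives mu = 6. Corank 2; j^3 = s^3 is a perfect cube, so E-series; the 4-jet and mu = 6 give E_6.

Type E_{6}, Milnor number mu = 6.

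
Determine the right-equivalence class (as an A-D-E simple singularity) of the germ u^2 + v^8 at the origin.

The Hessian of f at 0 has rank 1. Corank 1: A-series; mu = 7 gives A_7.

A7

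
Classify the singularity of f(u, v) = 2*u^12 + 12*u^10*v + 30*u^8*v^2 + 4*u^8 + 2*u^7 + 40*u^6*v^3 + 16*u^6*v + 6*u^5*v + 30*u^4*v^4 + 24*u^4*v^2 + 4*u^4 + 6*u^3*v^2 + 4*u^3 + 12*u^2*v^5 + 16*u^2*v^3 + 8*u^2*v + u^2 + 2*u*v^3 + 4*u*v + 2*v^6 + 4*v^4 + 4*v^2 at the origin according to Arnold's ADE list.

A_5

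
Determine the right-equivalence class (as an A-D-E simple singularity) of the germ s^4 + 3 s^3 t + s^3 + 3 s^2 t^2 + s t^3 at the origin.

E7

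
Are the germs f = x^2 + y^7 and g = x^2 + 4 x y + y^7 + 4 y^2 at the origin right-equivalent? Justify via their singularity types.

Yes.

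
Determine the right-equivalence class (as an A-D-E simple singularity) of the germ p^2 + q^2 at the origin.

The Hessian of f at 0 is [[2, 0], [0, 2]] with rank 2, so corank 0. A Groebner basis of the Jacobian ideal J(f) in C{p,q} is {p, q}; counting standard monomials gives mu = 1. Corank 0: nondegenerate Morse point, so A_1.

A_{1}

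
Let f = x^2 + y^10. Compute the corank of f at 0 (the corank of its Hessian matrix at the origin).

1

The Hessian at 0 is [[2, 0], [0, 0]] of rank 1; hence corank 1.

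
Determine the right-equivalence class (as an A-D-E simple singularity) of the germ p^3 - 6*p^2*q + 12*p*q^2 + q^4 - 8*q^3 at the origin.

E_6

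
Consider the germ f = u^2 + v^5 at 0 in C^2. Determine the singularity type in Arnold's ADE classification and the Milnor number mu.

The Hessian of f at 0 is [[2, 0], [0, 0]] with rank 1, so corank 1. A Groebner basis of the Jacobian ideal J(f) in C{u,v} is {v^4, u}; counting standard monomials gives mu = 4. Corank 1: A-series; mu = 4 gives A_4.

Type A4, Milnor number mu = 4.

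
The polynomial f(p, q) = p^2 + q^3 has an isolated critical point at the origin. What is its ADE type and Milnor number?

The Hessian of f at 0 is [[2, 0], [0, 0]] with rank 1, so corank 1. A Groebner basis of the Jacobian ideal J(f) in C{p,q} is {q^2, p}; counting standard monomials gives mu = 2. Corank 1: A-series; mu = 2 gives A_2.

Type A_2, Milnor number mu = 2.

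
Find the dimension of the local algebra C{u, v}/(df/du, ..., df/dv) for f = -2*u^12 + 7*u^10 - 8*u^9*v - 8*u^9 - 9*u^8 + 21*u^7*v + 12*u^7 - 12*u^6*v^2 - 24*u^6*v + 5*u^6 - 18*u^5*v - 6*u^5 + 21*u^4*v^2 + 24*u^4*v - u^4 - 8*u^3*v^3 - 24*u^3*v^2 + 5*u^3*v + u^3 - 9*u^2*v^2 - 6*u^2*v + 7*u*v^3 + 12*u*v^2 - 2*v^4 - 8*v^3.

The Hessian of f at 0 is [[0, 0], [0, 0]] with rank 0, so corank 2. A Groebner basis of the Jacobian ideal J(f) in C{u,v} is {3*u^2 - 12*u*v + v^4 - v^3 + 12*v^2, u^3 - 18*u^2 + 72*u*v - 2*v^3 - 72*v^2, u^2*v - 7*u^2 + 28*u*v - 5*v^3/3 - 28*v^2, -2*u^2 + u*v^2 + 8*u*v - 4*v^3/3 - 8*v^2}; counting standard monomials gives mu = 7. Corank 2; j^3 = (u - 2*v)^3 is a perfect cube, so E-series; the 4-jet and mu = 7 give E_7.

7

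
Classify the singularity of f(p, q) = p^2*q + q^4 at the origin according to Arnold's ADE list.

The Hessian of f at 0 is [[0, 0], [0, 0]] with rank 0, so corank 2. A Groebner basis of the Jacobian ideal J(f) in C{p,q} is {p^3, p^2/4 + q^3, p*q}; counting standard monomials gives mu = 5. Corank 2; j^3 = p^2*q has shape L^2 M (L != M), so D-series; mu = 5 gives D_5.

D5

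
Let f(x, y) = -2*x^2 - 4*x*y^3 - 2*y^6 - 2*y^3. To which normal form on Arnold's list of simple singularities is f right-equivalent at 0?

A_{2}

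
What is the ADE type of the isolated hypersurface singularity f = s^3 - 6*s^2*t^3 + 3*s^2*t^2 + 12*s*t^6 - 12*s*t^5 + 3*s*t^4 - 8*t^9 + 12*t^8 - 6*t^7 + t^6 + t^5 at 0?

E8

The Hessian of f at 0 has rank 0. Corank 2; j^3 = s^3 is a perfect cube, so E-series; the 5-jet and mu = 8 give E_8.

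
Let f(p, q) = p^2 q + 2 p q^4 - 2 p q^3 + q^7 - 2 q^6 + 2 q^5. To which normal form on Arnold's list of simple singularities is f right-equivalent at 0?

D6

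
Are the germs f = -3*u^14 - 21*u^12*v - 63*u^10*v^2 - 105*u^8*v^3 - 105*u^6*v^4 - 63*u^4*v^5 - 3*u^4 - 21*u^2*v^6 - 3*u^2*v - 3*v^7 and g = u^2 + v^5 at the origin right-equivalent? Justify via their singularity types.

No.

The Hessian of f at 0 has rank 0. Corank 2; j^3 = -3*u^2*v has shape L^2 M (L != M), so D-series; mu = 8 gives D_8. The Hessian of g at 0 has rank 1. Corank 1: A-series; mu = 4 gives A_4. f is D_8 but g is A_4, hence not right-equivalent.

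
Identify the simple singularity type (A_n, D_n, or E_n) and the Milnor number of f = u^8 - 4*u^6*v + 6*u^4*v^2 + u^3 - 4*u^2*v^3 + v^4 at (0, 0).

Type E_6, Milnor number mu = 6.

The Hessian of f at 0 is [[0, 0], [0, 0]] with rank 0, so corank 2. A Groebner basis of the Jacobian ideal J(f) in C{u,v} is {v^3, u^2}; counting standard monomials gives mu = 6. Corank 2; j^3 = u^3 is a perfect cube, so E-series; the 4-jet and mu = 6 give E_6.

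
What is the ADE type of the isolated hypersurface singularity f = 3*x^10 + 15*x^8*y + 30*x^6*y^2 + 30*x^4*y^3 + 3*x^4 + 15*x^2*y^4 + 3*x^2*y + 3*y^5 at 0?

The Hessian of f at 0 has rank 0. Corank 2; j^3 = 3*x^2*y has shape L^2 M (L != M), so D-series; mu = 6 gives D_6.

D_{6}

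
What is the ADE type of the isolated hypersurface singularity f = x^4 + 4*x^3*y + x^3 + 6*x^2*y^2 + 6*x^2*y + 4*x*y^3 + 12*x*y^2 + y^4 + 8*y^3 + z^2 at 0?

The Hessian of f at 0 has rank 1. Corank 2; j^3 = (x + 2*y)^3 is a perfect cube, so E-series; the 4-jet and mu = 6 give E_6.

E_6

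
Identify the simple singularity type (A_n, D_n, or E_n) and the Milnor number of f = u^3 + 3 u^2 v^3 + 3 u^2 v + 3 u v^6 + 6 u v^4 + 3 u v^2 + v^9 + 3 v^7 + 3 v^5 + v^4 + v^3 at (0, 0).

Type E_{6}, Milnor number mu = 6.

The Hessian of f at 0 has rank 0. Corank 2; j^3 = (u + v)^3 is a perfect cube, so E-series; the 4-jet and mu = 6 give E_6.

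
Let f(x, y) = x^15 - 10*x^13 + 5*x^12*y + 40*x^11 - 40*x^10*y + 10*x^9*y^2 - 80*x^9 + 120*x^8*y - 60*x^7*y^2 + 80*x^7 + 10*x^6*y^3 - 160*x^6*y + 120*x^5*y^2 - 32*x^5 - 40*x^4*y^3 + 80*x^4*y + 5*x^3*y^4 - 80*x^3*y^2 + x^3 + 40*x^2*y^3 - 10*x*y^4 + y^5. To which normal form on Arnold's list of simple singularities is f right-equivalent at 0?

The Hessian of f at 0 is [[0, 0], [0, 0]] with rank 0, so corank 2. A Groebner basis of the Jacobian ideal J(f) in C{x,y} is {y^5, x*y^3 - y^4/8, x^2}; counting standard monomials gives mu = 8. Corank 2; j^3 = x^3 is a perfect cube, so E-series; the 5-jet and mu = 8 give E_8.

E_8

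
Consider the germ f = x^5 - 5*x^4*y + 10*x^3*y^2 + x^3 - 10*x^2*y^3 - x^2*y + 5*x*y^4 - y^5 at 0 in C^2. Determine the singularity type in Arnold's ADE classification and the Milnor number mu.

Type D_6, Milnor number mu = 6.

The Hessian of f at 0 has rank 0. Corank 2; j^3 = x^2*(x - y) has shape L^2 M (L != M), so D-series; mu = 6 gives D_6.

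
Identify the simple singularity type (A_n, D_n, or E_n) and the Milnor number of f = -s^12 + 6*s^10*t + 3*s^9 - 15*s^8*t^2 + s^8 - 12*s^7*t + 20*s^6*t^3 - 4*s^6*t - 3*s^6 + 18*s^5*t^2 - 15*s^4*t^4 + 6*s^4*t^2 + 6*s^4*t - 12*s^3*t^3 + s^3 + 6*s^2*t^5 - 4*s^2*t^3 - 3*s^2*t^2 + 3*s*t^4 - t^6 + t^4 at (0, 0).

Type E6, Milnor number mu = 6.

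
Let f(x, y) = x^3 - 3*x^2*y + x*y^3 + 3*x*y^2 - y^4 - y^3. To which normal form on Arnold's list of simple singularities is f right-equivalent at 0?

The Hessian of f at 0 has rank 0. Corank 2; j^3 = (x - y)^3 is a perfect cube, so E-series; the 4-jet and mu = 7 give E_7.

E_7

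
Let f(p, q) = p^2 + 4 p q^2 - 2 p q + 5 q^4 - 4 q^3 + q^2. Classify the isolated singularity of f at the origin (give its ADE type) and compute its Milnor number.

The Hessian of f at 0 has rank 1. Corank 1: A-series; mu = 3 gives A_3.

Type A3, Milnor number mu = 3.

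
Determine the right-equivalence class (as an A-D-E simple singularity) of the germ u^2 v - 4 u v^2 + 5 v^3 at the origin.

D_4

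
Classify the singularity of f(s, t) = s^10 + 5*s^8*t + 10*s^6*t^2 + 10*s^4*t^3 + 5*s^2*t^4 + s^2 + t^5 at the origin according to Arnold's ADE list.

A_4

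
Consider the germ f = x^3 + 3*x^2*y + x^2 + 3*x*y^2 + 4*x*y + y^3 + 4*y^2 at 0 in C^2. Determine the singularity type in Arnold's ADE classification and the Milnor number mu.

Type A2, Milnor number mu = 2.

The Hessian of f at 0 has rank 1. Corank 1: A-series; mu = 2 gives A_2.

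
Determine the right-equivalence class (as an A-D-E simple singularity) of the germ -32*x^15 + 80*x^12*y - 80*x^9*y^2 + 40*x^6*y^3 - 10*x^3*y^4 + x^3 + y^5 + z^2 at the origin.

E8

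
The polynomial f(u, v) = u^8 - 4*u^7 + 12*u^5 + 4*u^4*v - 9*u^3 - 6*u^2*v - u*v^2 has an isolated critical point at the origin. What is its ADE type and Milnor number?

The Hessian of f at 0 has rank 0. Corank 2; j^3 = -u*(3*u + v)^2 has shape L^2 M (L != M), so D-series; mu = 9 gives D_9.

Type D_{9}, Milnor number mu = 9.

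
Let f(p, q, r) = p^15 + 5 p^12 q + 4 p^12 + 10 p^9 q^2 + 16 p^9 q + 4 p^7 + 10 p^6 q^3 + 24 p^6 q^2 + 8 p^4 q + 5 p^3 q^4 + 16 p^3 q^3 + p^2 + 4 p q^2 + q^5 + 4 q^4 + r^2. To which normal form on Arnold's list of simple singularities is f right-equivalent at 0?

A_4

The Hessian of f at 0 has rank 2. Corank 1: A-series; mu = 4 gives A_4.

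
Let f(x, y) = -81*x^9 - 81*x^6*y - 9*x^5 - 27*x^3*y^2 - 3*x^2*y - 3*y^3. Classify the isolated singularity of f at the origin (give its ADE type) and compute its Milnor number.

The Hessian of f at 0 has rank 0. Corank 2; j^3 = -3*y*(x^2 + y^2) splits into three distinct lines over C (the quadratic factor has nonzero discriminant), so D_4.

Type D_{4}, Milnor number mu = 4.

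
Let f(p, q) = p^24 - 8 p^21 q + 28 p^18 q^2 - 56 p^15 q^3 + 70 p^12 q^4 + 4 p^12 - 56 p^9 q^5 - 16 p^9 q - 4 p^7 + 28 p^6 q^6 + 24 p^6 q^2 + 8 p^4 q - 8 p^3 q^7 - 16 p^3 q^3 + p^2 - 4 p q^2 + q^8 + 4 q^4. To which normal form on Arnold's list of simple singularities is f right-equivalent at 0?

The Hessian of f at 0 is [[2, 0], [0, 0]] with rank 1, so corank 1. A Groebner basis of the Jacobian ideal J(f) in C{p,q} is {p^4, p^3*q, -p/2 + q^2}; counting standard monomials gives mu = 7. Corank 1: A-series; mu = 7 gives A_7.

A_7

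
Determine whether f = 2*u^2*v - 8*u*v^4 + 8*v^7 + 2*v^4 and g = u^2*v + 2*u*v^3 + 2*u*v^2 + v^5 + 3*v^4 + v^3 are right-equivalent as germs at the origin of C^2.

The Hessian of f at 0 is [[0, 0], [0, 0]] with rank 0, so corank 2. A Groebner basis of the Jacobian ideal J(f) in C{u,v} is {u^3, u^2/4 + v^3, u*v}; counting standard monomials gives mu = 5. Corank 2; j^3 = 2*u^2*v has shape L^2 M (L != M), so D-series; mu = 5 gives D_5. The Hessian of g at 0 is [[0, 0], [0, 0]] with rank 0, so corank 2. A Groebner basis of the Jacobian ideal J(g) in C{u,v} is {u*v^2 - u*v - v^2, u*v + v^3 + v^2, u^2 - 2*u*v - 3*v^2}; counting standard monomials gives mu = 5. Corank 2; j^3 = v*(u + v)^2 has shape L^2 M (L != M), so D-series; mu = 5 gives D_5. Both have type D_5, hence right-equivalent.

Yes.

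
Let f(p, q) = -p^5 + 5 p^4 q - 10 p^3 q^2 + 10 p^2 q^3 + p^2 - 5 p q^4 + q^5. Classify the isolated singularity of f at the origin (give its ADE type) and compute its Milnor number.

Type A_{4}, Milnor number mu = 4.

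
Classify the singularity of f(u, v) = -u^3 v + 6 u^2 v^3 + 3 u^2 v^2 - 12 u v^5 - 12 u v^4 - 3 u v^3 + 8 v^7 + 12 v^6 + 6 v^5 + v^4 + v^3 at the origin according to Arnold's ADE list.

The Hessian of f at 0 has rank 0. Corank 2; j^3 = v^3 is a perfect cube, so E-series; the 4-jet and mu = 7 give E_7.

E_{7}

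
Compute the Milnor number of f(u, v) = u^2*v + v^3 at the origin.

The Hessian of f at 0 is [[0, 0], [0, 0]] with rank 0, so corank 2. A Groebner basis of the Jacobian ideal J(f) in C{u,v} is {v^3, u^2 + 3*v^2, u*v}; counting standard monomials gives mu = 4. Corank 2; j^3 = v*(u^2 + v^2) splits into three distinct lines over C (the quadratic factor has nonzero discriminant), so D_4.

4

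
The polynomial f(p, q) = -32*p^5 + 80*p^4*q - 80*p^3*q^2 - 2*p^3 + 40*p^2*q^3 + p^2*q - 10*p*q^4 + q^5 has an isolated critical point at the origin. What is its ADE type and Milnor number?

The Hessian of f at 0 is [[0, 0], [0, 0]] with rank 0, so corank 2. A Groebner basis of the Jacobian ideal J(f) in C{p,q} is {p*q/10 + q^4, p*q^2, p^2 - p*q/2}; counting standard monomials gives mu = 6. Corank 2; j^3 = -p^2*(2*p - q) has shape L^2 M (L != M), so D-series; mu = 6 gives D_6.

Type D_6, Milnor number mu = 6.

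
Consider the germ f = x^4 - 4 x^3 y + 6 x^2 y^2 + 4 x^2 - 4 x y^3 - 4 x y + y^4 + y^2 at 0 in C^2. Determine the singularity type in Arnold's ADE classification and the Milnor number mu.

Type A3, Milnor number mu = 3.

The Hessian of f at 0 has rank 1. Corank 1: A-series; mu = 3 gives A_3.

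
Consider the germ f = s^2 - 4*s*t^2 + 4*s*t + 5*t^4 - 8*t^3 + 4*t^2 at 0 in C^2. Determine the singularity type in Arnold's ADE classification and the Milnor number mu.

The Hessian of f at 0 has rank 1. Corank 1: A-series; mu = 3 gives A_3.

Type A_3, Milnor number mu = 3.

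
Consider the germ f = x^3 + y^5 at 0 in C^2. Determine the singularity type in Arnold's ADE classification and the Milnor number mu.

The Hessian of f at 0 has rank 0. Corank 2; j^3 = x^3 is a perfect cube, so E-series; the 5-jet and mu = 8 give E_8.

Type E_8, Milnor number mu = 8.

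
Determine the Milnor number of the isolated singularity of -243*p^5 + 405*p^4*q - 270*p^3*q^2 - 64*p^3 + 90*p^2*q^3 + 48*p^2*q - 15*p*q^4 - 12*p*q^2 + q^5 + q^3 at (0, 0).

8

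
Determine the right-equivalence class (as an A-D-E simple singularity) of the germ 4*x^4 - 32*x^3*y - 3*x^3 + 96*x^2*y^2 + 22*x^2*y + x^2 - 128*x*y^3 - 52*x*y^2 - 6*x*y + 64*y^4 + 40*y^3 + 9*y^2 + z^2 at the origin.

A_{2}

The Hessian of f at 0 has rank 2. Corank 1: A-series; mu = 2 gives A_2.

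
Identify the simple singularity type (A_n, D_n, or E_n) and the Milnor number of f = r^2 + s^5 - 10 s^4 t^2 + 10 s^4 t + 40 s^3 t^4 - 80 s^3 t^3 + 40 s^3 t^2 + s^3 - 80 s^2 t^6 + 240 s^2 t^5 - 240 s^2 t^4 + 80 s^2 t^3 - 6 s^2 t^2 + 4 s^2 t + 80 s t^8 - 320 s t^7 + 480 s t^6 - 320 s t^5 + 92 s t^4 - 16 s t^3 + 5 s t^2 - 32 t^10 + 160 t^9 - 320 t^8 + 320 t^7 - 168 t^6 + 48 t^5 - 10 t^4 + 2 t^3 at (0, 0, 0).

Type D_6, Milnor number mu = 6.

The Hessian of f at 0 has rank 1. Corank 2; j^3 = (s + t)^2*(s + 2*t) has shape L^2 M (L != M), so D-series; mu = 6 gives D_6.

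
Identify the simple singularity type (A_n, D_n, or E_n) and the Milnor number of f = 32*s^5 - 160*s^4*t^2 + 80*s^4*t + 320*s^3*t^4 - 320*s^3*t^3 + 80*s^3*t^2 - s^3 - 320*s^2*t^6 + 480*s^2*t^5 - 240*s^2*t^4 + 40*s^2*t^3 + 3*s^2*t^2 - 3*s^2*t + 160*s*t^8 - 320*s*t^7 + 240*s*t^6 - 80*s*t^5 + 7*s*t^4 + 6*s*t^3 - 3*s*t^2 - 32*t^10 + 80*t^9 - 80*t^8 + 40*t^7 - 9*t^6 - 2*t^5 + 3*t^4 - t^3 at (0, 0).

Type E_8, Milnor number mu = 8.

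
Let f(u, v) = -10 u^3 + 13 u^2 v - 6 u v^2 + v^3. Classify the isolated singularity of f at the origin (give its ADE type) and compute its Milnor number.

Type D_{4}, Milnor number mu = 4.

The Hessian of f at 0 is [[0, 0], [0, 0]] with rank 0, so corank 2. A Groebner basis of the Jacobian ideal J(f) in C{u,v} is {v^3, u^2 - 3*v^2/11, u*v - 6*v^2/11}; counting standard monomials gives mu = 4. Corank 2; j^3 = -(2*u - v)*(5*u^2 - 4*u*v + v^2) splits into three distinct lines over C (the quadratic factor has nonzero discriminant), so D_4.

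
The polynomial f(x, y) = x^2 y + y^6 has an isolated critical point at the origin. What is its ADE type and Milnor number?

Type D_7, Milnor number mu = 7.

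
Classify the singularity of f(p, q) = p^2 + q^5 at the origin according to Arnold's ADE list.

A_{4}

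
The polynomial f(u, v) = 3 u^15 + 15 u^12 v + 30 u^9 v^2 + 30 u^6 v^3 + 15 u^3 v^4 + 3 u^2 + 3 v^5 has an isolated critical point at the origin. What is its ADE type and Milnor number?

The Hessian of f at 0 has rank 1. Corank 1: A-series; mu = 4 gives A_4.

Type A_4, Milnor number mu = 4.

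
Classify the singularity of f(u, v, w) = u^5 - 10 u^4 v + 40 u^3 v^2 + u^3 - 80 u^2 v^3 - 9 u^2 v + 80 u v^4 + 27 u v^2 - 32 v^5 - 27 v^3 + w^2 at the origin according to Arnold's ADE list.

E_8

The Hessian of f at 0 is [[0, 0, 0], [0, 0, 0], [0, 0, 2]] with rank 1, so corank 2. A Groebner basis of the Jacobian ideal J(f) in C{u,v,w} is {v^5, u*v^3 - 11*v^4/4, u^2 - 6*u*v + 9*v^2, w}; counting standard monomials gives mu = 8. Corank 2; j^3 = (u - 3*v)^3 is a perfect cube, so E-series; the 5-jet and mu = 8 give E_8.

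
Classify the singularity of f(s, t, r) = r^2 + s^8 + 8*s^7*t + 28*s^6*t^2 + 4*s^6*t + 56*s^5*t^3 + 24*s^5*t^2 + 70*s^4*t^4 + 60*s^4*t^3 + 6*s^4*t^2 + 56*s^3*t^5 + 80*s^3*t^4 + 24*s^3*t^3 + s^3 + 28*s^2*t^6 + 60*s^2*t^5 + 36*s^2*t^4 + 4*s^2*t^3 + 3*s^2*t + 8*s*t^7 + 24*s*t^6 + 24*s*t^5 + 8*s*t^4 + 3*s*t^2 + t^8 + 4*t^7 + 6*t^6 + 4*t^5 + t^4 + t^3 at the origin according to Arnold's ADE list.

E_{6}

The Hessian of f at 0 has rank 1. Corank 2; j^3 = (s + t)^3 is a perfect cube, so E-series; the 4-jet and mu = 6 give E_6.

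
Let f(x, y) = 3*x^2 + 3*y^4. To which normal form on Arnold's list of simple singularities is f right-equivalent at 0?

A3

The Hessian of f at 0 has rank 1. Corank 1: A-series; mu = 3 gives A_3.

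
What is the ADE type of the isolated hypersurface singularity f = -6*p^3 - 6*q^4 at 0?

The Hessian of f at 0 has rank 0. Corank 2; j^3 = -6*p^3 is a perfect cube, so E-series; the 4-jet and mu = 6 give E_6.

E_{6}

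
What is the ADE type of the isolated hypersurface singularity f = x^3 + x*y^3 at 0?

The Hessian of f at 0 is [[0, 0], [0, 0]] with rank 0, so corank 2. A Groebner basis of the Jacobian ideal J(f) in C{x,y} is {x^3, x*y^2, 3*x^2 + y^3}; counting standard monomials gives mu = 7. Corank 2; j^3 = x^3 is a perfect cube, so E-series; the 4-jet and mu = 7 give E_7.

E_7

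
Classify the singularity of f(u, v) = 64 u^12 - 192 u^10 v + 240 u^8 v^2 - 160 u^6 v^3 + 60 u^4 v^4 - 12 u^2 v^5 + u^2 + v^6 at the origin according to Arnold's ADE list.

A_5

The Hessian of f at 0 has rank 1. Corank 1: A-series; mu = 5 gives A_5.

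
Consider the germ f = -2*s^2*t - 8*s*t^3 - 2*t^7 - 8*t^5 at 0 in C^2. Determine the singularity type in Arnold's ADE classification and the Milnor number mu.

The Hessian of f at 0 has rank 0. Corank 2; j^3 = -2*s^2*t has shape L^2 M (L != M), so D-series; mu = 8 gives D_8.

Type D_{8}, Milnor number mu = 8.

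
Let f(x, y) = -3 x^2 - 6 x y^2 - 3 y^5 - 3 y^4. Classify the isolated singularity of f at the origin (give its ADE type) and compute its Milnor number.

Type A_{4}, Milnor number mu = 4.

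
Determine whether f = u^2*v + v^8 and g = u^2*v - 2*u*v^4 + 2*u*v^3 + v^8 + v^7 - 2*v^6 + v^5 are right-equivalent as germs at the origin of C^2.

The Hessian of f at 0 is [[0, 0], [0, 0]] with rank 0, so corank 2. A Groebner basis of the Jacobian ideal J(f) in C{u,v} is {u^2/8 + v^7, u^3, u*v}; counting standard monomials gives mu = 9. Corank 2; j^3 = u^2*v has shape L^2 M (L != M), so D-series; mu = 9 gives D_9. The Hessian of g at 0 is [[0, 0], [0, 0]] with rank 0, so corank 2. A Groebner basis of the Jacobian ideal J(g) in C{u,v} is {u^2*v^2 + 2*u^2*v/5 - u^2/5 - 4*u*v^2/5 - 3*u*v/5 - 3*v^3/5, 8*u^2*v/15 + u^2/15 + u*v^3 + 3*u*v^2/5 + 8*u*v/15 + 8*v^3/15, -u*v + v^4 - v^3, u^3 - u^2*v/3 + u^2/3 + u*v^2 + 2*u*v/3 + 2*v^3/3}; counting standard monomials gives mu = 9. Corank 2; j^3 = u^2*v has shape L^2 M (L != M), so D-series; mu = 9 gives D_9. Both have type D_9, hence right-equivalent.

Yes.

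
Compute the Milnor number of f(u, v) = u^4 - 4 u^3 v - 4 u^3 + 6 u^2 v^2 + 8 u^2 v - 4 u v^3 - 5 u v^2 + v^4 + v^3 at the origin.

The Hessian of f at 0 has rank 0. Corank 2; j^3 = -(u - v)*(2*u - v)^2 has shape L^2 M (L != M), so D-series; mu = 5 gives D_5.

5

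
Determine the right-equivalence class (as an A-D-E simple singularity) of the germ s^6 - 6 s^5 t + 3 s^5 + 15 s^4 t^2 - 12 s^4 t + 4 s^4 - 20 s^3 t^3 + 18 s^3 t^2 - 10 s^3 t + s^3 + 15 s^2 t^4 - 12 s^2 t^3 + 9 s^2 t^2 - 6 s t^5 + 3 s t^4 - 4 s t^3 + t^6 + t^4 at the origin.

E_{6}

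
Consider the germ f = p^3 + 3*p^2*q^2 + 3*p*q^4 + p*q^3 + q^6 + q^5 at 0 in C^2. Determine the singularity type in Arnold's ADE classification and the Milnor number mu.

Type E7, Milnor number mu = 7.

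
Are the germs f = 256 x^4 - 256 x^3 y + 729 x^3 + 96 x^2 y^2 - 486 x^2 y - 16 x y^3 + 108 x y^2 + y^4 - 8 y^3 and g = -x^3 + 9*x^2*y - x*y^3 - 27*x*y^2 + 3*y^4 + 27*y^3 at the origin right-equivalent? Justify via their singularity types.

No.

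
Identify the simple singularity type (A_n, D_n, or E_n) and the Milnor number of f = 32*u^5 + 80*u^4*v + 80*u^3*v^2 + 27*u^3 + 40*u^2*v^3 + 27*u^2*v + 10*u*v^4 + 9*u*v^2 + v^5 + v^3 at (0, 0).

Type E8, Milnor number mu = 8.

The Hessian of f at 0 has rank 0. Corank 2; j^3 = (3*u + v)^3 is a perfect cube, so E-series; the 5-jet and mu = 8 give E_8.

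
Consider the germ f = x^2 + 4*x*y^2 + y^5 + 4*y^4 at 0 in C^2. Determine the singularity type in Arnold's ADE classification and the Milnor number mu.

Type A_4, Milnor number mu = 4.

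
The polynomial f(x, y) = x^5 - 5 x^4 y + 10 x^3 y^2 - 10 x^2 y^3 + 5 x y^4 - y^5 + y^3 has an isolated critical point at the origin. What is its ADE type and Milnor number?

The Hessian of f at 0 is [[0, 0], [0, 0]] with rank 0, so corank 2. A Groebner basis of the Jacobian ideal J(f) in C{x,y} is {x^4 - 4*x^3*y, y^2}; counting standard monomials gives mu = 8. Corank 2; j^3 = y^3 is a perfect cube, so E-series; the 5-jet and mu = 8 give E_8.

Type E8, Milnor number mu = 8.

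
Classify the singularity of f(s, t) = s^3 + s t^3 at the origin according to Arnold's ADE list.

E_{7}

The Hessian of f at 0 has rank 0. Corank 2; j^3 = s^3 is a perfect cube, so E-series; the 4-jet and mu = 7 give E_7.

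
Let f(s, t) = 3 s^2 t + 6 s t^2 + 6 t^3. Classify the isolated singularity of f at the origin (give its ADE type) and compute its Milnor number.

Type D4, Milnor number mu = 4.

The Hessian of f at 0 is [[0, 0], [0, 0]] with rank 0, so corank 2. A Groebner basis of the Jacobian ideal J(f) in C{s,t} is {t^3, s^2 + 2*t^2, s*t + t^2}; counting standard monomials gives mu = 4. Corank 2; j^3 = 3*t*(s^2 + 2*s*t + 2*t^2) splits into three distinct lines over C (the quadratic factor has nonzero discriminant), so D_4.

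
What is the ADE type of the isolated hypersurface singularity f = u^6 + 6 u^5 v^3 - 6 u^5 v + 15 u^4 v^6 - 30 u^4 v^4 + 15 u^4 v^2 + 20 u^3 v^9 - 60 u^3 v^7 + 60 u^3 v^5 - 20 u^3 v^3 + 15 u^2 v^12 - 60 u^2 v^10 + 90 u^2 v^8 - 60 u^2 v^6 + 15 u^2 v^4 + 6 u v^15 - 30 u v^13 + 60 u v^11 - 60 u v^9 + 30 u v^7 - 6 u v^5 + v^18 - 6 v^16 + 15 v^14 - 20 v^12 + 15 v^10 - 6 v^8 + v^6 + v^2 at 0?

A_{5}

The Hessian of f at 0 has rank 1. Corank 1: A-series; mu = 5 gives A_5.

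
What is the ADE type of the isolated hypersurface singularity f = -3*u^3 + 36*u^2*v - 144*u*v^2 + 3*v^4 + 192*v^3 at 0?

The Hessian of f at 0 has rank 0. Corank 2; j^3 = -3*(u - 4*v)^3 is a perfect cube, so E-series; the 4-jet and mu = 6 give E_6.

E_{6}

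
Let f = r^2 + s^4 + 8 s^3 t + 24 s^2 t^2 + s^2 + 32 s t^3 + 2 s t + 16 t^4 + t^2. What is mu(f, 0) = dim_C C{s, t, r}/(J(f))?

3

The Hessian of f at 0 has rank 2. Corank 1: A-series; mu = 3 gives A_3.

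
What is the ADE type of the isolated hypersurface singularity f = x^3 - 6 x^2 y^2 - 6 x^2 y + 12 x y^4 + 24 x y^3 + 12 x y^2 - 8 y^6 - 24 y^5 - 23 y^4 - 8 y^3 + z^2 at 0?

The Hessian of f at 0 has rank 1. Corank 2; j^3 = (x - 2*y)^3 is a perfect cube, so E-series; the 4-jet and mu = 6 give E_6.

E6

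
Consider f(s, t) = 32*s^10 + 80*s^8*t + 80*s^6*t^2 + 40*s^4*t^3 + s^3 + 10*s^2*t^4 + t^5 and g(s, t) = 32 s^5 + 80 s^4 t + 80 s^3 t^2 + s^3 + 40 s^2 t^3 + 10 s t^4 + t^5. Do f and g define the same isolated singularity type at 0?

The Hessian of f at 0 has rank 0. Corank 2; j^3 = s^3 is a perfect cube, so E-series; the 5-jet and mu = 8 give E_8. The Hessian of g at 0 has rank 0. Corank 2; j^3 = s^3 is a perfect cube, so E-series; the 5-jet and mu = 8 give E_8. Both have type E_8, hence right-equivalent.

Yes.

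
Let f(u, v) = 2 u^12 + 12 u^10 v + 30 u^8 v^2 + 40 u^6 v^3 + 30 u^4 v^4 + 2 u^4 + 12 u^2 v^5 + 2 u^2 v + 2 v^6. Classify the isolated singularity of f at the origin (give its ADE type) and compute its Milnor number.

Type D7, Milnor number mu = 7.

The Hessian of f at 0 has rank 0. Corank 2; j^3 = 2*u^2*v has shape L^2 M (L != M), so D-series; mu = 7 gives D_7.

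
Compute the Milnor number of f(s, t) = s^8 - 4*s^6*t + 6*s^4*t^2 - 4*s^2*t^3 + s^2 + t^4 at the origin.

The Hessian of f at 0 has rank 1. Corank 1: A-series; mu = 3 gives A_3.

3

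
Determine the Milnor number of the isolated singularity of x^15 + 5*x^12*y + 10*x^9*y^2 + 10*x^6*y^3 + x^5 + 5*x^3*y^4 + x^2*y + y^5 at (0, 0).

6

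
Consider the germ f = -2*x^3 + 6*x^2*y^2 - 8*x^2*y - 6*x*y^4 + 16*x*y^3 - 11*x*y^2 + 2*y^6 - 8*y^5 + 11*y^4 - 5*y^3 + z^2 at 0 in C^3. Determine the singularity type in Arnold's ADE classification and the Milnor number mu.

Type D_4, Milnor number mu = 4.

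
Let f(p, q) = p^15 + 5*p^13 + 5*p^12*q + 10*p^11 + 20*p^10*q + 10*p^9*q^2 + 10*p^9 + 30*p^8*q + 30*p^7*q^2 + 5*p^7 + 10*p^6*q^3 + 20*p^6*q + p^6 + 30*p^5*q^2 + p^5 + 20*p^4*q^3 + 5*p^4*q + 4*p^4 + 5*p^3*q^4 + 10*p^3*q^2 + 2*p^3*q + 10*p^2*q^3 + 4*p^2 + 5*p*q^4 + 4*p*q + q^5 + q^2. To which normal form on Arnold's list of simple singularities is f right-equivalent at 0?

A_{4}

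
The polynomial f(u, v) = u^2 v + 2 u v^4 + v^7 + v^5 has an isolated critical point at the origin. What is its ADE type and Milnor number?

Type D_{6}, Milnor number mu = 6.

The Hessian of f at 0 has rank 0. Corank 2; j^3 = u^2*v has shape L^2 M (L != M), so D-series; mu = 6 gives D_6.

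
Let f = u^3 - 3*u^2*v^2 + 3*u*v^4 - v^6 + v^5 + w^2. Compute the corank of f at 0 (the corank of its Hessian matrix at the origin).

2

Hessian at 0 has rank 1.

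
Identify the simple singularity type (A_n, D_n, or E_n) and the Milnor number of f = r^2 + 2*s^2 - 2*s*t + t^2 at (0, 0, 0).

Type A_1, Milnor number mu = 1.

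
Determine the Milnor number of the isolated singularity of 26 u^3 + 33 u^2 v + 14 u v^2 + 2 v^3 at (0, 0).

The Hessian of f at 0 is [[0, 0], [0, 0]] with rank 0, so corank 2. A Groebner basis of the Jacobian ideal J(f) in C{u,v} is {v^3, u^2 - 2*v^2/3, u*v + v^2}; counting standard monomials gives mu = 4. Corank 2; j^3 = (2*u + v)*(13*u^2 + 10*u*v + 2*v^2) splits into three distinct lines over C (the quadratic factor has nonzero discriminant), so D_4.

4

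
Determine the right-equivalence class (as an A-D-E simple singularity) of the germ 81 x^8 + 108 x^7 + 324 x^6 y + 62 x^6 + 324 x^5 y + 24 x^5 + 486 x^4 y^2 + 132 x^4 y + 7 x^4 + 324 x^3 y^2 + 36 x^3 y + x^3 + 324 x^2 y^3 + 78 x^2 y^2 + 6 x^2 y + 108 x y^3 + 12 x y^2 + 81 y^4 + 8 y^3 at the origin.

The Hessian of f at 0 is [[0, 0], [0, 0]] with rank 0, so corank 2. A Groebner basis of the Jacobian ideal J(f) in C{x,y} is {x^3 + 9*x^2/4 + 9*x*y + 9*y^2, x^2*y - x^2 - 4*x*y - 4*y^2, 7*x^2/16 + x*y^2 + 7*x*y/4 + 7*y^2/4, -3*x^2/16 - 3*x*y/4 + y^3 - 3*y^2/4}; counting standard monomials gives mu = 6. Corank 2; j^3 = (x + 2*y)^3 is a perfect cube, so E-series; the 4-jet and mu = 6 give E_6.

E_6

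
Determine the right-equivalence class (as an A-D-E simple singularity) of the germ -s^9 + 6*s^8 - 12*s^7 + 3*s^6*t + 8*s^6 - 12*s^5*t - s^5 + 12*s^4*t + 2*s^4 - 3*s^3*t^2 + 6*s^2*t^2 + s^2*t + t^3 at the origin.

D_{4}

The Hessian of f at 0 has rank 0. Corank 2; j^3 = t*(s^2 + t^2) splits into three distinct lines over C (the quadratic factor has nonzero discriminant), so D_4.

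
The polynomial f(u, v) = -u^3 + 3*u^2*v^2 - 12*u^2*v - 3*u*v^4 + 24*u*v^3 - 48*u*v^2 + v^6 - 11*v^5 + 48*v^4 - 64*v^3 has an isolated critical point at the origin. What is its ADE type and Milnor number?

The Hessian of f at 0 has rank 0. Corank 2; j^3 = -(u + 4*v)^3 is a perfect cube, so E-series; the 5-jet and mu = 8 give E_8.

Type E_{8}, Milnor number mu = 8.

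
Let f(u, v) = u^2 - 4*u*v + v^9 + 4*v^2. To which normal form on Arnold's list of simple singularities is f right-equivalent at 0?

The Hessian of f at 0 has rank 1. Corank 1: A-series; mu = 8 gives A_8.

A8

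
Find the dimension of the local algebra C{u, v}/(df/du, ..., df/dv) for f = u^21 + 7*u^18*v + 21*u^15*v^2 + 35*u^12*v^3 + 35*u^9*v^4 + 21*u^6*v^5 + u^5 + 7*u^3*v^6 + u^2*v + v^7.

The Hessian of f at 0 has rank 0. Corank 2; j^3 = u^2*v has shape L^2 M (L != M), so D-series; mu = 8 gives D_8.

8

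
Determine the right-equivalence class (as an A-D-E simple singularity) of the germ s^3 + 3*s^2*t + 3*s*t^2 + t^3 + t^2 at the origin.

The Hessian of f at 0 has rank 1. Corank 1: A-series; mu = 2 gives A_2.

A_2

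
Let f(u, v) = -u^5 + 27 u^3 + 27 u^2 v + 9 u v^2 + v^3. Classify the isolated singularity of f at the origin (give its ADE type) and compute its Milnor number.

Type E_{8}, Milnor number mu = 8.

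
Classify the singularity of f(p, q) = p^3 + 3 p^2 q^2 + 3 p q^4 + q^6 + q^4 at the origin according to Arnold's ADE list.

E_6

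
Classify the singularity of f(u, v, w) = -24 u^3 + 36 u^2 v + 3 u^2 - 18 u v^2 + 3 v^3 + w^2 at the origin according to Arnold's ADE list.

The Hessian of f at 0 is [[6, 0, 0], [0, 0, 0], [0, 0, 2]] with rank 2, so corank 1. A Groebner basis of the Jacobian ideal J(f) in C{u,v,w} is {v^2, u, w}; counting standard monomials gives mu = 2. Corank 1: A-series; mu = 2 gives A_2.

A_2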